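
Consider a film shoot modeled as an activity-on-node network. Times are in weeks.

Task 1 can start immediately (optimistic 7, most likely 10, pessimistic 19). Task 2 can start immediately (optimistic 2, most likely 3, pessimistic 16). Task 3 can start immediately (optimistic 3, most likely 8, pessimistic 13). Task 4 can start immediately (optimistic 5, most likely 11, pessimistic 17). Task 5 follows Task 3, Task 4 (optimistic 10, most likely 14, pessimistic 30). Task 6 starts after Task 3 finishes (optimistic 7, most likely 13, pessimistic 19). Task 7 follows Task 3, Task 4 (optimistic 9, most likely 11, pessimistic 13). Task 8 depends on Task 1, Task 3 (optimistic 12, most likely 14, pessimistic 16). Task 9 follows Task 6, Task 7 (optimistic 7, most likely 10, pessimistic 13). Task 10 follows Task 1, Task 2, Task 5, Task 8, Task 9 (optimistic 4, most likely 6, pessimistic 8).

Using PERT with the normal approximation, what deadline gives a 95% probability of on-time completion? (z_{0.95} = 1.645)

42.0 weeks

te_Task 1 = (7 + 4·10 + 19)/6 = 66/6 = 11; σ²_Task 1 = ((19−7)/6)² = 4.000
te_Task 2 = (2 + 4·3 + 16)/6 = 30/6 = 5; σ²_Task 2 = ((16−2)/6)² = 5.444
te_Task 3 = (3 + 4·8 + 13)/6 = 48/6 = 8; σ²_Task 3 = ((13−3)/6)² = 2.778
te_Task 4 = (5 + 4·11 + 17)/6 = 66/6 = 11; σ²_Task 4 = ((17−5)/6)² = 4.000
te_Task 5 = (10 + 4·14 + 30)/6 = 96/6 = 16; σ²_Task 5 = ((30−10)/6)² = 11.111
te_Task 6 = (7 + 4·13 + 19)/6 = 78/6 = 13; σ²_Task 6 = ((19−7)/6)² = 4.000
te_Task 7 = (9 + 4·11 + 13)/6 = 66/6 = 11; σ²_Task 7 = ((13−9)/6)² = 0.444
te_Task 8 = (12 + 4·14 + 16)/6 = 84/6 = 14; σ²_Task 8 = ((16−12)/6)² = 0.444
te_Task 9 = (7 + 4·10 + 13)/6 = 60/6 = 10; σ²_Task 9 = ((13−7)/6)² = 1.000
te_Task 10 = (4 + 4·6 + 8)/6 = 36/6 = 6; σ²_Task 10 = ((8−4)/6)² = 0.444

Forward pass:
ES_Task 1 = 0; EF_Task 1 = 11
ES_Task 2 = 0; EF_Task 2 = 5
ES_Task 3 = 0; EF_Task 3 = 8
ES_Task 4 = 0; EF_Task 4 = 11
ES_Task 5 = max(EF_Task 3=8, EF_Task 4=11) = 11; EF_Task 5 = 11+16 = 27
ES_Task 6 = 8; EF_Task 6 = 8+13 = 21
ES_Task 7 = max(EF_Task 3=8, EF_Task 4=11) = 11; EF_Task 7 = 11+11 = 22
ES_Task 8 = max(EF_Task 1=11, EF_Task 3=8) = 11; EF_Task 8 = 11+14 = 25
ES_Task 9 = max(EF_Task 6=21, EF_Task 7=22) = 22; EF_Task 9 = 22+10 = 32
ES_Task 10 = max(EF_Task 1=11, EF_Task 2=5, EF_Task 5=27, EF_Task 8=25, EF_Task 9=32) = 32; EF_Task 10 = 32+6 = 38
Expected project duration μ = 38 weeks. Critical path: Task 4 → Task 7 → Task 9 → Task 10.

Variance along critical path = 4.000 + 0.444 + 1.000 + 0.444 = 5.889; σ = 2.427 weeks.
D = μ + z·σ = 38 + 1.645·2.427 = 42.0 weeks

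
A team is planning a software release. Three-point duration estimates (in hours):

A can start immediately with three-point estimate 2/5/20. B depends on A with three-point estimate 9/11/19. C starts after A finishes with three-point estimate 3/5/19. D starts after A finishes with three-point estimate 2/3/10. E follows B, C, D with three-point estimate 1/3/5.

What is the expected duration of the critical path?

te_A = (2 + 4·5 + 20)/6 = 42/6 = 7
te_B = (9 + 4·11 + 19)/6 = 72/6 = 12
te_C = (3 + 4·5 + 19)/6 = 42/6 = 7
te_D = (2 + 4·3 + 10)/6 = 24/6 = 4
te_E = (1 + 4·3 + 5)/6 = 18/6 = 3

Forward pass:
ES_A = 0; EF_A = 7
ES_B = 7; EF_B = 7+12 = 19
ES_C = 7; EF_C = 7+7 = 14
ES_D = 7; EF_D = 7+4 = 11
ES_E = max(EF_B=19, EF_C=14, EF_D=11) = 19; EF_E = 19+3 = 22
Expected project duration μ = 22 hours. Critical path: A → B → E.

22 hours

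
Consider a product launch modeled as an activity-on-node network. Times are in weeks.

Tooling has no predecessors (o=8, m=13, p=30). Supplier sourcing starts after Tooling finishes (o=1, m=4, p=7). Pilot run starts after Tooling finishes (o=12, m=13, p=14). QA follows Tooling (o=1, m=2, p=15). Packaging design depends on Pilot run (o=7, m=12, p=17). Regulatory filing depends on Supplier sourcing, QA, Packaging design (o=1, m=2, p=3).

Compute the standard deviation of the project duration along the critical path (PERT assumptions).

te_Tooling = (8 + 4·13 + 30)/6 = 90/6 = 15; σ²_Tooling = ((30−8)/6)² = 13.444
te_Supplier sourcing = (1 + 4·4 + 7)/6 = 24/6 = 4; σ²_Supplier sourcing = ((7−1)/6)² = 1.000
te_Pilot run = (12 + 4·13 + 14)/6 = 78/6 = 13; σ²_Pilot run = ((14−12)/6)² = 0.111
te_QA = (1 + 4·2 + 15)/6 = 24/6 = 4; σ²_QA = ((15−1)/6)² = 5.444
te_Packaging design = (7 + 4·12 + 17)/6 = 72/6 = 12; σ²_Packaging design = ((17−7)/6)² = 2.778
te_Regulatory filing = (1 + 4·2 + 3)/6 = 12/6 = 2; σ²_Regulatory filing = ((3−1)/6)² = 0.111

Forward pass:
ES_Tooling = 0; EF_Tooling = 15
ES_Supplier sourcing = 15; EF_Supplier sourcing = 15+4 = 19
ES_Pilot run = 15; EF_Pilot run = 15+13 = 28
ES_QA = 15; EF_QA = 15+4 = 19
ES_Packaging design = 28; EF_Packaging design = 28+12 = 40
ES_Regulatory filing = max(EF_Supplier sourcing=19, EF_QA=19, EF_Packaging design=40) = 40; EF_Regulatory filing = 40+2 = 42
Expected project duration μ = 42 weeks. Critical path: Tooling → Pilot run → Packaging design → Regulatory filing.

Variance along critical path = 13.444 + 0.111 + 2.778 + 0.111 = 16.444
σ = √16.444 = 4.055 weeks

4.06 weeks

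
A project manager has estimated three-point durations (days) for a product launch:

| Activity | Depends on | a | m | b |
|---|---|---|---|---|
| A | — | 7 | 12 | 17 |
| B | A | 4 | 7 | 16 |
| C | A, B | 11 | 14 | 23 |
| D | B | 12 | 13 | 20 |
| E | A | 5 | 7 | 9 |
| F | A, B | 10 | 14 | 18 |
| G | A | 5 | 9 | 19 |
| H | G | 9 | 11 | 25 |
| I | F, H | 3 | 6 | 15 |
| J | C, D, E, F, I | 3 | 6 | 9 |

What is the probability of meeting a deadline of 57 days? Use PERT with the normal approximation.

0.977

te_A = (7 + 4·12 + 17)/6 = 72/6 = 12; σ²_A = ((17−7)/6)² = 2.778
te_B = (4 + 4·7 + 16)/6 = 48/6 = 8; σ²_B = ((16−4)/6)² = 4.000
te_C = (11 + 4·14 + 23)/6 = 90/6 = 15; σ²_C = ((23−11)/6)² = 4.000
te_D = (12 + 4·13 + 20)/6 = 84/6 = 14; σ²_D = ((20−12)/6)² = 1.778
te_E = (5 + 4·7 + 9)/6 = 42/6 = 7; σ²_E = ((9−5)/6)² = 0.444
te_F = (10 + 4·14 + 18)/6 = 84/6 = 14; σ²_F = ((18−10)/6)² = 1.778
te_G = (5 + 4·9 + 19)/6 = 60/6 = 10; σ²_G = ((19−5)/6)² = 5.444
te_H = (9 + 4·11 + 25)/6 = 78/6 = 13; σ²_H = ((25−9)/6)² = 7.111
te_I = (3 + 4·6 + 15)/6 = 42/6 = 7; σ²_I = ((15−3)/6)² = 4.000
te_J = (3 + 4·6 + 9)/6 = 36/6 = 6; σ²_J = ((9−3)/6)² = 1.000

Forward pass:
ES_A = 0; EF_A = 12
ES_B = 12; EF_B = 12+8 = 20
ES_C = max(EF_A=12, EF_B=20) = 20; EF_C = 20+15 = 35
ES_D = 20; EF_D = 20+14 = 34
ES_E = 12; EF_E = 12+7 = 19
ES_F = max(EF_A=12, EF_B=20) = 20; EF_F = 20+14 = 34
ES_G = 12; EF_G = 12+10 = 22
ES_H = 22; EF_H = 22+13 = 35
ES_I = max(EF_F=34, EF_H=35) = 35; EF_I = 35+7 = 42
ES_J = max(EF_C=35, EF_D=34, EF_E=19, EF_F=34, EF_I=42) = 42; EF_J = 42+6 = 48
Expected project duration μ = 48 days. Critical path: A → G → H → I → J.

Variance along critical path = 2.778 + 5.444 + 7.111 + 4.000 + 1.000 = 20.333; σ = √20.333 = 4.509 days.
Z = (57 − 48) / 4.509 = 1.996
P(T ≤ 57) = Φ(1.996) ≈ 0.977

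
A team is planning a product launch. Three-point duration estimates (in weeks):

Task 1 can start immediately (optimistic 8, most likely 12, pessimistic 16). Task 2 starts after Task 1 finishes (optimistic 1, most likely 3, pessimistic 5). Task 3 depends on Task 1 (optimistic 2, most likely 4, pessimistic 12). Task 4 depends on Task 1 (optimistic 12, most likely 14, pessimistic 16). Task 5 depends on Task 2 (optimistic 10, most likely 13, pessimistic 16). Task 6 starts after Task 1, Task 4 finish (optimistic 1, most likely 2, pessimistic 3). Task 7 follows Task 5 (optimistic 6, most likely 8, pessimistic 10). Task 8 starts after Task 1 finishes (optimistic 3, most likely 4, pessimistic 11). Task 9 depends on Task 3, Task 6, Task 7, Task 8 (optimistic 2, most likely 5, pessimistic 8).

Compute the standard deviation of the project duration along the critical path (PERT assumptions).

te_Task 1 = (8 + 4·12 + 16)/6 = 72/6 = 12; σ²_Task 1 = ((16−8)/6)² = 1.778
te_Task 2 = (1 + 4·3 + 5)/6 = 18/6 = 3; σ²_Task 2 = ((5−1)/6)² = 0.444
te_Task 3 = (2 + 4·4 + 12)/6 = 30/6 = 5; σ²_Task 3 = ((12−2)/6)² = 2.778
te_Task 4 = (12 + 4·14 + 16)/6 = 84/6 = 14; σ²_Task 4 = ((16−12)/6)² = 0.444
te_Task 5 = (10 + 4·13 + 16)/6 = 78/6 = 13; σ²_Task 5 = ((16−10)/6)² = 1.000
te_Task 6 = (1 + 4·2 + 3)/6 = 12/6 = 2; σ²_Task 6 = ((3−1)/6)² = 0.111
te_Task 7 = (6 + 4·8 + 10)/6 = 48/6 = 8; σ²_Task 7 = ((10−6)/6)² = 0.444
te_Task 8 = (3 + 4·4 + 11)/6 = 30/6 = 5; σ²_Task 8 = ((11−3)/6)² = 1.778
te_Task 9 = (2 + 4·5 + 8)/6 = 30/6 = 5; σ²_Task 9 = ((8−2)/6)² = 1.000

Forward pass:
ES_Task 1 = 0; EF_Task 1 = 12
ES_Task 2 = 12; EF_Task 2 = 12+3 = 15
ES_Task 3 = 12; EF_Task 3 = 12+5 = 17
ES_Task 4 = 12; EF_Task 4 = 12+14 = 26
ES_Task 5 = 15; EF_Task 5 = 15+13 = 28
ES_Task 6 = max(EF_Task 1=12, EF_Task 4=26) = 26; EF_Task 6 = 26+2 = 28
ES_Task 7 = 28; EF_Task 7 = 28+8 = 36
ES_Task 8 = 12; EF_Task 8 = 12+5 = 17
ES_Task 9 = max(EF_Task 3=17, EF_Task 6=28, EF_Task 7=36, EF_Task 8=17) = 36; EF_Task 9 = 36+5 = 41
Expected project duration μ = 41 weeks. Critical path: Task 1 → Task 2 → Task 5 → Task 7 → Task 9.

Variance along critical path = 1.778 + 0.444 + 1.000 + 0.444 + 1.000 = 4.667
σ = √4.667 = 2.160 weeks

2.16 weeks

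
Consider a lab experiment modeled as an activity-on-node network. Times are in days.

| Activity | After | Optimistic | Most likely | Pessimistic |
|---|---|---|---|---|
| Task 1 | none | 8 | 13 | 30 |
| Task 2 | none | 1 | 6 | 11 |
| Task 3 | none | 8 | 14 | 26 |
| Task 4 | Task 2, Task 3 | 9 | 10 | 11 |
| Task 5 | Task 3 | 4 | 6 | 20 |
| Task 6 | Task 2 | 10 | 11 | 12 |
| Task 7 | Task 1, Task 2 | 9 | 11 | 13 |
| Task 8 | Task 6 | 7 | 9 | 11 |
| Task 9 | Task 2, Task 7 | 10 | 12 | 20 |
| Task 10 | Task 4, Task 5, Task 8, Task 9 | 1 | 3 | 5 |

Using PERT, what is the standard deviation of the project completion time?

te_Task 1 = (8 + 4·13 + 30)/6 = 90/6 = 15; σ²_Task 1 = ((30−8)/6)² = 13.444
te_Task 2 = (1 + 4·6 + 11)/6 = 36/6 = 6; σ²_Task 2 = ((11−1)/6)² = 2.778
te_Task 3 = (8 + 4·14 + 26)/6 = 90/6 = 15; σ²_Task 3 = ((26−8)/6)² = 9.000
te_Task 4 = (9 + 4·10 + 11)/6 = 60/6 = 10; σ²_Task 4 = ((11−9)/6)² = 0.111
te_Task 5 = (4 + 4·6 + 20)/6 = 48/6 = 8; σ²_Task 5 = ((20−4)/6)² = 7.111
te_Task 6 = (10 + 4·11 + 12)/6 = 66/6 = 11; σ²_Task 6 = ((12−10)/6)² = 0.111
te_Task 7 = (9 + 4·11 + 13)/6 = 66/6 = 11; σ²_Task 7 = ((13−9)/6)² = 0.444
te_Task 8 = (7 + 4·9 + 11)/6 = 54/6 = 9; σ²_Task 8 = ((11−7)/6)² = 0.444
te_Task 9 = (10 + 4·12 + 20)/6 = 78/6 = 13; σ²_Task 9 = ((20−10)/6)² = 2.778
te_Task 10 = (1 + 4·3 + 5)/6 = 18/6 = 3; σ²_Task 10 = ((5−1)/6)² = 0.444

Forward pass:
ES_Task 1 = 0; EF_Task 1 = 15
ES_Task 2 = 0; EF_Task 2 = 6
ES_Task 3 = 0; EF_Task 3 = 15
ES_Task 4 = max(EF_Task 2=6, EF_Task 3=15) = 15; EF_Task 4 = 15+10 = 25
ES_Task 5 = 15; EF_Task 5 = 15+8 = 23
ES_Task 6 = 6; EF_Task 6 = 6+11 = 17
ES_Task 7 = max(EF_Task 1=15, EF_Task 2=6) = 15; EF_Task 7 = 15+11 = 26
ES_Task 8 = 17; EF_Task 8 = 17+9 = 26
ES_Task 9 = max(EF_Task 2=6, EF_Task 7=26) = 26; EF_Task 9 = 26+13 = 39
ES_Task 10 = max(EF_Task 4=25, EF_Task 5=23, EF_Task 8=26, EF_Task 9=39) = 39; EF_Task 10 = 39+3 = 42
Expected project duration μ = 42 days. Critical path: Task 1 → Task 7 → Task 9 → Task 10.

Variance along critical path = 13.444 + 0.444 + 2.778 + 0.444 = 17.111
σ = √17.111 = 4.137 days

4.14 days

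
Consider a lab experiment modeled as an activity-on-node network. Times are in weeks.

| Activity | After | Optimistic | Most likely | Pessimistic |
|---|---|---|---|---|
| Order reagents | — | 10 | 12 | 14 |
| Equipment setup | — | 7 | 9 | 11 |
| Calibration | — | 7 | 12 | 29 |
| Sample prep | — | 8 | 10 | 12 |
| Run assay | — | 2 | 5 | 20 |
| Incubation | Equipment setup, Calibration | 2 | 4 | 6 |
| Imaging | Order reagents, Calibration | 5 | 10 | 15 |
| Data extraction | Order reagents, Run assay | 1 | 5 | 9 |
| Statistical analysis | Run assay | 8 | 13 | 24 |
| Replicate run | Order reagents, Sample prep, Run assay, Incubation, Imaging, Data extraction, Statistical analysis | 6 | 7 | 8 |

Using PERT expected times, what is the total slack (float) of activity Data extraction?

7 weeks

te_Order reagents = (10 + 4·12 + 14)/6 = 72/6 = 12
te_Equipment setup = (7 + 4·9 + 11)/6 = 54/6 = 9
te_Calibration = (7 + 4·12 + 29)/6 = 84/6 = 14
te_Sample prep = (8 + 4·10 + 12)/6 = 60/6 = 10
te_Run assay = (2 + 4·5 + 20)/6 = 42/6 = 7
te_Incubation = (2 + 4·4 + 6)/6 = 24/6 = 4
te_Imaging = (5 + 4·10 + 15)/6 = 60/6 = 10
te_Data extraction = (1 + 4·5 + 9)/6 = 30/6 = 5
te_Statistical analysis = (8 + 4·13 + 24)/6 = 84/6 = 14
te_Replicate run = (6 + 4·7 + 8)/6 = 42/6 = 7

Forward pass:
ES_Order reagents = 0; EF_Order reagents = 12
ES_Equipment setup = 0; EF_Equipment setup = 9
ES_Calibration = 0; EF_Calibration = 14
ES_Sample prep = 0; EF_Sample prep = 10
ES_Run assay = 0; EF_Run assay = 7
ES_Incubation = max(EF_Equipment setup=9, EF_Calibration=14) = 14; EF_Incubation = 14+4 = 18
ES_Imaging = max(EF_Order reagents=12, EF_Calibration=14) = 14; EF_Imaging = 14+10 = 24
ES_Data extraction = max(EF_Order reagents=12, EF_Run assay=7) = 12; EF_Data extraction = 12+5 = 17
ES_Statistical analysis = 7; EF_Statistical analysis = 7+14 = 21
ES_Replicate run = max(EF_Order reagents=12, EF_Sample prep=10, EF_Run assay=7, EF_Incubation=18, EF_Imaging=24, EF_Data extraction=17, EF_Statistical analysis=21) = 24; EF_Replicate run = 24+7 = 31
Expected project duration μ = 31 weeks. Critical path: Calibration → Imaging → Replicate run.

Backward pass:
LF_Replicate run = 31; LS_Replicate run = 31−7 = 24
LF_Statistical analysis = LS_Replicate run = 24; LS_Statistical analysis = 24−14 = 10
LF_Data extraction = LS_Replicate run = 24; LS_Data extraction = 24−5 = 19
LF_Imaging = LS_Replicate run = 24; LS_Imaging = 24−10 = 14
LF_Incubation = LS_Replicate run = 24; LS_Incubation = 24−4 = 20
LF_Run assay = min(LS_Data extraction=19, LS_Statistical analysis=10, LS_Replicate run=24) = 10; LS_Run assay = 10−7 = 3
LF_Sample prep = LS_Replicate run = 24; LS_Sample prep = 24−10 = 14
LF_Calibration = min(LS_Incubation=20, LS_Imaging=14) = 14; LS_Calibration = 14−14 = 0
LF_Equipment setup = LS_Incubation = 20; LS_Equipment setup = 20−9 = 11
LF_Order reagents = min(LS_Imaging=14, LS_Data extraction=19, LS_Replicate run=24) = 14; LS_Order reagents = 14−12 = 2
Slack_Data extraction = LS_Data extraction − ES_Data extraction = 19 − 12 = 7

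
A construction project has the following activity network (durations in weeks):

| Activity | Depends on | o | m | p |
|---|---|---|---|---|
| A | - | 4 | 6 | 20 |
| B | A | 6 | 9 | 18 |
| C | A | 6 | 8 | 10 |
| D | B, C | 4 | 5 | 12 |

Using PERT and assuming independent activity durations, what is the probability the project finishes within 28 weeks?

te_A = (4 + 4·6 + 20)/6 = 48/6 = 8; σ²_A = ((20−4)/6)² = 7.111
te_B = (6 + 4·9 + 18)/6 = 60/6 = 10; σ²_B = ((18−6)/6)² = 4.000
te_C = (6 + 4·8 + 10)/6 = 48/6 = 8; σ²_C = ((10−6)/6)² = 0.444
te_D = (4 + 4·5 + 12)/6 = 36/6 = 6; σ²_D = ((12−4)/6)² = 1.778

Forward pass:
ES_A = 0; EF_A = 8
ES_B = 8; EF_B = 8+10 = 18
ES_C = 8; EF_C = 8+8 = 16
ES_D = max(EF_B=18, EF_C=16) = 18; EF_D = 18+6 = 24
Expected project duration μ = 24 weeks. Critical path: A → B → D.

Variance along critical path = 7.111 + 4.000 + 1.778 = 12.889; σ = √12.889 = 3.590 weeks.
Z = (28 − 24) / 3.590 = 1.114
P(T ≤ 28) = Φ(1.114) ≈ 0.867

0.867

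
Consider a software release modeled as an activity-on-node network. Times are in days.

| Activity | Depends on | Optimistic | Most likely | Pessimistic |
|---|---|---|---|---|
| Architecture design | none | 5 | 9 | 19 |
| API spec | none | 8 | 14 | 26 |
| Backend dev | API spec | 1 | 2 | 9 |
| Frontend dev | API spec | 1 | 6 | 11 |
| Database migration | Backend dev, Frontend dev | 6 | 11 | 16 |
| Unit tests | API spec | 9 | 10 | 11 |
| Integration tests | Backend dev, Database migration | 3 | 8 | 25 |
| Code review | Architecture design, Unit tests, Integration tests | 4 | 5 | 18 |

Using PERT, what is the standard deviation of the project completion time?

te_Architecture design = (5 + 4·9 + 19)/6 = 60/6 = 10; σ²_Architecture design = ((19−5)/6)² = 5.444
te_API spec = (8 + 4·14 + 26)/6 = 90/6 = 15; σ²_API spec = ((26−8)/6)² = 9.000
te_Backend dev = (1 + 4·2 + 9)/6 = 18/6 = 3; σ²_Backend dev = ((9−1)/6)² = 1.778
te_Frontend dev = (1 + 4·6 + 11)/6 = 36/6 = 6; σ²_Frontend dev = ((11−1)/6)² = 2.778
te_Database migration = (6 + 4·11 + 16)/6 = 66/6 = 11; σ²_Database migration = ((16−6)/6)² = 2.778
te_Unit tests = (9 + 4·10 + 11)/6 = 60/6 = 10; σ²_Unit tests = ((11−9)/6)² = 0.111
te_Integration tests = (3 + 4·8 + 25)/6 = 60/6 = 10; σ²_Integration tests = ((25−3)/6)² = 13.444
te_Code review = (4 + 4·5 + 18)/6 = 42/6 = 7; σ²_Code review = ((18−4)/6)² = 5.444

Forward pass:
ES_Architecture design = 0; EF_Architecture design = 10
ES_API spec = 0; EF_API spec = 15
ES_Backend dev = 15; EF_Backend dev = 15+3 = 18
ES_Frontend dev = 15; EF_Frontend dev = 15+6 = 21
ES_Database migration = max(EF_Backend dev=18, EF_Frontend dev=21) = 21; EF_Database migration = 21+11 = 32
ES_Unit tests = 15; EF_Unit tests = 15+10 = 25
ES_Integration tests = max(EF_Backend dev=18, EF_Database migration=32) = 32; EF_Integration tests = 32+10 = 42
ES_Code review = max(EF_Architecture design=10, EF_Unit tests=25, EF_Integration tests=42) = 42; EF_Code review = 42+7 = 49
Expected project duration μ = 49 days. Critical path: API spec → Frontend dev → Database migration → Integration tests → Code review.

Variance along critical path = 9.000 + 2.778 + 2.778 + 13.444 + 5.444 = 33.444
σ = √33.444 = 5.783 days

5.78 days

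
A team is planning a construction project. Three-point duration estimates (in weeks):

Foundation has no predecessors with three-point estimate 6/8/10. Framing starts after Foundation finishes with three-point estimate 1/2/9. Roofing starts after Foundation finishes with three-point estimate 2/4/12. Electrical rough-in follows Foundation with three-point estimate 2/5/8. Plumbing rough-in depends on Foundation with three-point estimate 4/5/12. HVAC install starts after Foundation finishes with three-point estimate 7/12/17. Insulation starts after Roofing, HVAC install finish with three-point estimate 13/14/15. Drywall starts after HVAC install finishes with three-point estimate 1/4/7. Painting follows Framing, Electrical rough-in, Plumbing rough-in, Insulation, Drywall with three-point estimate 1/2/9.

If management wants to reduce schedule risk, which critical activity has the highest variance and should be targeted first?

te_Foundation = (6 + 4·8 + 10)/6 = 48/6 = 8; σ²_Foundation = ((10−6)/6)² = 0.444
te_Framing = (1 + 4·2 + 9)/6 = 18/6 = 3; σ²_Framing = ((9−1)/6)² = 1.778
te_Roofing = (2 + 4·4 + 12)/6 = 30/6 = 5; σ²_Roofing = ((12−2)/6)² = 2.778
te_Electrical rough-in = (2 + 4·5 + 8)/6 = 30/6 = 5; σ²_Electrical rough-in = ((8−2)/6)² = 1.000
te_Plumbing rough-in = (4 + 4·5 + 12)/6 = 36/6 = 6; σ²_Plumbing rough-in = ((12−4)/6)² = 1.778
te_HVAC install = (7 + 4·12 + 17)/6 = 72/6 = 12; σ²_HVAC install = ((17−7)/6)² = 2.778
te_Insulation = (13 + 4·14 + 15)/6 = 84/6 = 14; σ²_Insulation = ((15−13)/6)² = 0.111
te_Drywall = (1 + 4·4 + 7)/6 = 24/6 = 4; σ²_Drywall = ((7−1)/6)² = 1.000
te_Painting = (1 + 4·2 + 9)/6 = 18/6 = 3; σ²_Painting = ((9−1)/6)² = 1.778

Forward pass:
ES_Foundation = 0; EF_Foundation = 8
ES_Framing = 8; EF_Framing = 8+3 = 11
ES_Roofing = 8; EF_Roofing = 8+5 = 13
ES_Electrical rough-in = 8; EF_Electrical rough-in = 8+5 = 13
ES_Plumbing rough-in = 8; EF_Plumbing rough-in = 8+6 = 14
ES_HVAC install = 8; EF_HVAC install = 8+12 = 20
ES_Insulation = max(EF_Roofing=13, EF_HVAC install=20) = 20; EF_Insulation = 20+14 = 34
ES_Drywall = 20; EF_Drywall = 20+4 = 24
ES_Painting = max(EF_Framing=11, EF_Electrical rough-in=13, EF_Plumbing rough-in=14, EF_Insulation=34, EF_Drywall=24) = 34; EF_Painting = 34+3 = 37
Expected project duration μ = 37 weeks. Critical path: Foundation → HVAC install → Insulation → Painting.

Variances on critical path: σ²_Foundation=0.444, σ²_HVAC install=2.778, σ²_Insulation=0.111, σ²_Painting=1.778.
Largest is σ²_HVAC install = 2.778.

HVAC install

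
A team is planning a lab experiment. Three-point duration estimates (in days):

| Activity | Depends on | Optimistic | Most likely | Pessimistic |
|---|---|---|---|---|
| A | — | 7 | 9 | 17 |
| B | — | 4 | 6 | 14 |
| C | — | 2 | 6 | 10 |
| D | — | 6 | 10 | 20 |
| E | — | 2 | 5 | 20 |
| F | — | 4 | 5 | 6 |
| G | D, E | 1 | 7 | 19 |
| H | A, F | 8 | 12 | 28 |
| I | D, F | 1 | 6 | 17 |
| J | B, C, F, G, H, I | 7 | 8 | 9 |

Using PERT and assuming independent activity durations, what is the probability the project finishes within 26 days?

0.054

te_A = (7 + 4·9 + 17)/6 = 60/6 = 10; σ²_A = ((17−7)/6)² = 2.778
te_B = (4 + 4·6 + 14)/6 = 42/6 = 7; σ²_B = ((14−4)/6)² = 2.778
te_C = (2 + 4·6 + 10)/6 = 36/6 = 6; σ²_C = ((10−2)/6)² = 1.778
te_D = (6 + 4·10 + 20)/6 = 66/6 = 11; σ²_D = ((20−6)/6)² = 5.444
te_E = (2 + 4·5 + 20)/6 = 42/6 = 7; σ²_E = ((20−2)/6)² = 9.000
te_F = (4 + 4·5 + 6)/6 = 30/6 = 5; σ²_F = ((6−4)/6)² = 0.111
te_G = (1 + 4·7 + 19)/6 = 48/6 = 8; σ²_G = ((19−1)/6)² = 9.000
te_H = (8 + 4·12 + 28)/6 = 84/6 = 14; σ²_H = ((28−8)/6)² = 11.111
te_I = (1 + 4·6 + 17)/6 = 42/6 = 7; σ²_I = ((17−1)/6)² = 7.111
te_J = (7 + 4·8 + 9)/6 = 48/6 = 8; σ²_J = ((9−7)/6)² = 0.111

Forward pass:
ES_A = 0; EF_A = 10
ES_B = 0; EF_B = 7
ES_C = 0; EF_C = 6
ES_D = 0; EF_D = 11
ES_E = 0; EF_E = 7
ES_F = 0; EF_F = 5
ES_G = max(EF_D=11, EF_E=7) = 11; EF_G = 11+8 = 19
ES_H = max(EF_A=10, EF_F=5) = 10; EF_H = 10+14 = 24
ES_I = max(EF_D=11, EF_F=5) = 11; EF_I = 11+7 = 18
ES_J = max(EF_B=7, EF_C=6, EF_F=5, EF_G=19, EF_H=24, EF_I=18) = 24; EF_J = 24+8 = 32
Expected project duration μ = 32 days. Critical path: A → H → J.

Variance along critical path = 2.778 + 11.111 + 0.111 = 14.000; σ = √14.000 = 3.742 days.
Z = (26 − 32) / 3.742 = -1.604
P(T ≤ 26) = Φ(-1.604) ≈ 0.054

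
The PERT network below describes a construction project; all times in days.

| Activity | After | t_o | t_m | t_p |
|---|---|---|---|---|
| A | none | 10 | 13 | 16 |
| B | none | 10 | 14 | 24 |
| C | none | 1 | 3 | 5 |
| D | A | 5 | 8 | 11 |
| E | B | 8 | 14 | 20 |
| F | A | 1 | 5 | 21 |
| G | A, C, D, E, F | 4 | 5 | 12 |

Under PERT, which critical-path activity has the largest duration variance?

B

te_A = (10 + 4·13 + 16)/6 = 78/6 = 13; σ²_A = ((16−10)/6)² = 1.000
te_B = (10 + 4·14 + 24)/6 = 90/6 = 15; σ²_B = ((24−10)/6)² = 5.444
te_C = (1 + 4·3 + 5)/6 = 18/6 = 3; σ²_C = ((5−1)/6)² = 0.444
te_D = (5 + 4·8 + 11)/6 = 48/6 = 8; σ²_D = ((11−5)/6)² = 1.000
te_E = (8 + 4·14 + 20)/6 = 84/6 = 14; σ²_E = ((20−8)/6)² = 4.000
te_F = (1 + 4·5 + 21)/6 = 42/6 = 7; σ²_F = ((21−1)/6)² = 11.111
te_G = (4 + 4·5 + 12)/6 = 36/6 = 6; σ²_G = ((12−4)/6)² = 1.778

Forward pass:
ES_A = 0; EF_A = 13
ES_B = 0; EF_B = 15
ES_C = 0; EF_C = 3
ES_D = 13; EF_D = 13+8 = 21
ES_E = 15; EF_E = 15+14 = 29
ES_F = 13; EF_F = 13+7 = 20
ES_G = max(EF_A=13, EF_C=3, EF_D=21, EF_E=29, EF_F=20) = 29; EF_G = 29+6 = 35
Expected project duration μ = 35 days. Critical path: B → E → G.

Variances on critical path: σ²_B=5.444, σ²_E=4.000, σ²_G=1.778.
Largest is σ²_B = 5.444.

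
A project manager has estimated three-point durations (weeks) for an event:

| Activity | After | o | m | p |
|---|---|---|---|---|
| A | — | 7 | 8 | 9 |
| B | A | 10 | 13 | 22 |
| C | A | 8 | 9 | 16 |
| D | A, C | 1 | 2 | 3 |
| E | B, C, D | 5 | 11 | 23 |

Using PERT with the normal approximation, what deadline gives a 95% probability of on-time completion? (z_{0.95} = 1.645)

te_A = (7 + 4·8 + 9)/6 = 48/6 = 8; σ²_A = ((9−7)/6)² = 0.111
te_B = (10 + 4·13 + 22)/6 = 84/6 = 14; σ²_B = ((22−10)/6)² = 4.000
te_C = (8 + 4·9 + 16)/6 = 60/6 = 10; σ²_C = ((16−8)/6)² = 1.778
te_D = (1 + 4·2 + 3)/6 = 12/6 = 2; σ²_D = ((3−1)/6)² = 0.111
te_E = (5 + 4·11 + 23)/6 = 72/6 = 12; σ²_E = ((23−5)/6)² = 9.000

Forward pass:
ES_A = 0; EF_A = 8
ES_B = 8; EF_B = 8+14 = 22
ES_C = 8; EF_C = 8+10 = 18
ES_D = max(EF_A=8, EF_C=18) = 18; EF_D = 18+2 = 20
ES_E = max(EF_B=22, EF_C=18, EF_D=20) = 22; EF_E = 22+12 = 34
Expected project duration μ = 34 weeks. Critical path: A → B → E.

Variance along critical path = 0.111 + 4.000 + 9.000 = 13.111; σ = 3.621 weeks.
D = μ + z·σ = 34 + 1.645·3.621 = 40.0 weeks

40.0 weeks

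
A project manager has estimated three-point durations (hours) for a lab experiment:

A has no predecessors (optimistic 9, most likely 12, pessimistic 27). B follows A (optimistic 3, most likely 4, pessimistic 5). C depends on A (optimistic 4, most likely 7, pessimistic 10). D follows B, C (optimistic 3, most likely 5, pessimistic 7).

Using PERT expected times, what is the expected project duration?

26 hours

te_A = (9 + 4·12 + 27)/6 = 84/6 = 14
te_B = (3 + 4·4 + 5)/6 = 24/6 = 4
te_C = (4 + 4·7 + 10)/6 = 42/6 = 7
te_D = (3 + 4·5 + 7)/6 = 30/6 = 5

Forward pass:
ES_A = 0; EF_A = 14
ES_B = 14; EF_B = 14+4 = 18
ES_C = 14; EF_C = 14+7 = 21
ES_D = max(EF_B=18, EF_C=21) = 21; EF_D = 21+5 = 26
Expected project duration μ = 26 hours. Critical path: A → C → D.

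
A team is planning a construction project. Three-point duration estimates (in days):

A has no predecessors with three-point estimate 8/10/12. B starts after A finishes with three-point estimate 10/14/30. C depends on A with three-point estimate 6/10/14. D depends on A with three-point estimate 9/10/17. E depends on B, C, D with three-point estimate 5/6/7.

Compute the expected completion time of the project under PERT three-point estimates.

32 days

te_A = (8 + 4·10 + 12)/6 = 60/6 = 10
te_B = (10 + 4·14 + 30)/6 = 96/6 = 16
te_C = (6 + 4·10 + 14)/6 = 60/6 = 10
te_D = (9 + 4·10 + 17)/6 = 66/6 = 11
te_E = (5 + 4·6 + 7)/6 = 36/6 = 6

Forward pass:
ES_A = 0; EF_A = 10
ES_B = 10; EF_B = 10+16 = 26
ES_C = 10; EF_C = 10+10 = 20
ES_D = 10; EF_D = 10+11 = 21
ES_E = max(EF_B=26, EF_C=20, EF_D=21) = 26; EF_E = 26+6 = 32
Expected project duration μ = 32 days. Critical path: A → B → E.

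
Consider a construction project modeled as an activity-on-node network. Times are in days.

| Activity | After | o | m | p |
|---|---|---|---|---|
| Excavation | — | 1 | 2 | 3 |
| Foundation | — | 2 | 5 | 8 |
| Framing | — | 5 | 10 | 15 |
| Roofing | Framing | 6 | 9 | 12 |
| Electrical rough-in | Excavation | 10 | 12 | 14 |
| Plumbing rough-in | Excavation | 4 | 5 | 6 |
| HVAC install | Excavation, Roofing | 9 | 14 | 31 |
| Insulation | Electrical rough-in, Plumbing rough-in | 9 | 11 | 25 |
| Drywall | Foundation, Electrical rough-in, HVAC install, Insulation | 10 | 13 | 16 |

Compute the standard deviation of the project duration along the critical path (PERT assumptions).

4.27 days

te_Excavation = (1 + 4·2 + 3)/6 = 12/6 = 2; σ²_Excavation = ((3−1)/6)² = 0.111
te_Foundation = (2 + 4·5 + 8)/6 = 30/6 = 5; σ²_Foundation = ((8−2)/6)² = 1.000
te_Framing = (5 + 4·10 + 15)/6 = 60/6 = 10; σ²_Framing = ((15−5)/6)² = 2.778
te_Roofing = (6 + 4·9 + 12)/6 = 54/6 = 9; σ²_Roofing = ((12−6)/6)² = 1.000
te_Electrical rough-in = (10 + 4·12 + 14)/6 = 72/6 = 12; σ²_Electrical rough-in = ((14−10)/6)² = 0.444
te_Plumbing rough-in = (4 + 4·5 + 6)/6 = 30/6 = 5; σ²_Plumbing rough-in = ((6−4)/6)² = 0.111
te_HVAC install = (9 + 4·14 + 31)/6 = 96/6 = 16; σ²_HVAC install = ((31−9)/6)² = 13.444
te_Insulation = (9 + 4·11 + 25)/6 = 78/6 = 13; σ²_Insulation = ((25−9)/6)² = 7.111
te_Drywall = (10 + 4·13 + 16)/6 = 78/6 = 13; σ²_Drywall = ((16−10)/6)² = 1.000

Forward pass:
ES_Excavation = 0; EF_Excavation = 2
ES_Foundation = 0; EF_Foundation = 5
ES_Framing = 0; EF_Framing = 10
ES_Roofing = 10; EF_Roofing = 10+9 = 19
ES_Electrical rough-in = 2; EF_Electrical rough-in = 2+12 = 14
ES_Plumbing rough-in = 2; EF_Plumbing rough-in = 2+5 = 7
ES_HVAC install = max(EF_Excavation=2, EF_Roofing=19) = 19; EF_HVAC install = 19+16 = 35
ES_Insulation = max(EF_Electrical rough-in=14, EF_Plumbing rough-in=7) = 14; EF_Insulation = 14+13 = 27
ES_Drywall = max(EF_Foundation=5, EF_Electrical rough-in=14, EF_HVAC install=35, EF_Insulation=27) = 35; EF_Drywall = 35+13 = 48
Expected project duration μ = 48 days. Critical path: Framing → Roofing → HVAC install → Drywall.

Variance along critical path = 2.778 + 1.000 + 13.444 + 1.000 = 18.222
σ = √18.222 = 4.269 days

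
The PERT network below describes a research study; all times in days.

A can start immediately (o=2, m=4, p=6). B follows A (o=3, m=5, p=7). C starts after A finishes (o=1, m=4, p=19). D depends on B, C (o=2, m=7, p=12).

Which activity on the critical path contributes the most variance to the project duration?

C

te_A = (2 + 4·4 + 6)/6 = 24/6 = 4; σ²_A = ((6−2)/6)² = 0.444
te_B = (3 + 4·5 + 7)/6 = 30/6 = 5; σ²_B = ((7−3)/6)² = 0.444
te_C = (1 + 4·4 + 19)/6 = 36/6 = 6; σ²_C = ((19−1)/6)² = 9.000
te_D = (2 + 4·7 + 12)/6 = 42/6 = 7; σ²_D = ((12−2)/6)² = 2.778

Forward pass:
ES_A = 0; EF_A = 4
ES_B = 4; EF_B = 4+5 = 9
ES_C = 4; EF_C = 4+6 = 10
ES_D = max(EF_B=9, EF_C=10) = 10; EF_D = 10+7 = 17
Expected project duration μ = 17 days. Critical path: A → C → D.

Variances on critical path: σ²_A=0.444, σ²_C=9.000, σ²_D=2.778.
Largest is σ²_C = 9.000.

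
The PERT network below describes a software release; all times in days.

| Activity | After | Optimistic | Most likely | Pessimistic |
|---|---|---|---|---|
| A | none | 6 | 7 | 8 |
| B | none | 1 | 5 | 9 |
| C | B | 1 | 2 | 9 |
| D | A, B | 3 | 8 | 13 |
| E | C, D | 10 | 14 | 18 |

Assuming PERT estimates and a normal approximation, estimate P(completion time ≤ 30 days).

te_A = (6 + 4·7 + 8)/6 = 42/6 = 7; σ²_A = ((8−6)/6)² = 0.111
te_B = (1 + 4·5 + 9)/6 = 30/6 = 5; σ²_B = ((9−1)/6)² = 1.778
te_C = (1 + 4·2 + 9)/6 = 18/6 = 3; σ²_C = ((9−1)/6)² = 1.778
te_D = (3 + 4·8 + 13)/6 = 48/6 = 8; σ²_D = ((13−3)/6)² = 2.778
te_E = (10 + 4·14 + 18)/6 = 84/6 = 14; σ²_E = ((18−10)/6)² = 1.778

Forward pass:
ES_A = 0; EF_A = 7
ES_B = 0; EF_B = 5
ES_C = 5; EF_C = 5+3 = 8
ES_D = max(EF_A=7, EF_B=5) = 7; EF_D = 7+8 = 15
ES_E = max(EF_C=8, EF_D=15) = 15; EF_E = 15+14 = 29
Expected project duration μ = 29 days. Critical path: A → D → E.

Variance along critical path = 0.111 + 2.778 + 1.778 = 4.667; σ = √4.667 = 2.160 days.
Z = (30 − 29) / 2.160 = 0.463
P(T ≤ 30) = Φ(0.463) ≈ 0.678

0.678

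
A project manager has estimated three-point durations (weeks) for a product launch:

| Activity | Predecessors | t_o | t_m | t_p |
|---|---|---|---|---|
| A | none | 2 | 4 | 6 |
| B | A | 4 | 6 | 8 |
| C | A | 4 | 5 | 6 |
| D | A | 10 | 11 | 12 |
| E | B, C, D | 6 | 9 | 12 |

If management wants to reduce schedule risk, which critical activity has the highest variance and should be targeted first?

E

te_A = (2 + 4·4 + 6)/6 = 24/6 = 4; σ²_A = ((6−2)/6)² = 0.444
te_B = (4 + 4·6 + 8)/6 = 36/6 = 6; σ²_B = ((8−4)/6)² = 0.444
te_C = (4 + 4·5 + 6)/6 = 30/6 = 5; σ²_C = ((6−4)/6)² = 0.111
te_D = (10 + 4·11 + 12)/6 = 66/6 = 11; σ²_D = ((12−10)/6)² = 0.111
te_E = (6 + 4·9 + 12)/6 = 54/6 = 9; σ²_E = ((12−6)/6)² = 1.000

Forward pass:
ES_A = 0; EF_A = 4
ES_B = 4; EF_B = 4+6 = 10
ES_C = 4; EF_C = 4+5 = 9
ES_D = 4; EF_D = 4+11 = 15
ES_E = max(EF_B=10, EF_C=9, EF_D=15) = 15; EF_E = 15+9 = 24
Expected project duration μ = 24 weeks. Critical path: A → D → E.

Variances on critical path: σ²_A=0.444, σ²_D=0.111, σ²_E=1.000.
Largest is σ²_E = 1.000.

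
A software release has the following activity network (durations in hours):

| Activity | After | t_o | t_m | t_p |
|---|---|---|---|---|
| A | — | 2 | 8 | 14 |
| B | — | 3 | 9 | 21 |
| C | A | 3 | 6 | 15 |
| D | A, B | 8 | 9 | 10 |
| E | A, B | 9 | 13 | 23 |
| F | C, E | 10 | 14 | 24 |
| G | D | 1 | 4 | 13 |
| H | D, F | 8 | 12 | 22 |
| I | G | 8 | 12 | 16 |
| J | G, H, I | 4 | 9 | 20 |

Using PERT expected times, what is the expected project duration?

62 hours

te_A = (2 + 4·8 + 14)/6 = 48/6 = 8
te_B = (3 + 4·9 + 21)/6 = 60/6 = 10
te_C = (3 + 4·6 + 15)/6 = 42/6 = 7
te_D = (8 + 4·9 + 10)/6 = 54/6 = 9
te_E = (9 + 4·13 + 23)/6 = 84/6 = 14
te_F = (10 + 4·14 + 24)/6 = 90/6 = 15
te_G = (1 + 4·4 + 13)/6 = 30/6 = 5
te_H = (8 + 4·12 + 22)/6 = 78/6 = 13
te_I = (8 + 4·12 + 16)/6 = 72/6 = 12
te_J = (4 + 4·9 + 20)/6 = 60/6 = 10

Forward pass:
ES_A = 0; EF_A = 8
ES_B = 0; EF_B = 10
ES_C = 8; EF_C = 8+7 = 15
ES_D = max(EF_A=8, EF_B=10) = 10; EF_D = 10+9 = 19
ES_E = max(EF_A=8, EF_B=10) = 10; EF_E = 10+14 = 24
ES_F = max(EF_C=15, EF_E=24) = 24; EF_F = 24+15 = 39
ES_G = 19; EF_G = 19+5 = 24
ES_H = max(EF_D=19, EF_F=39) = 39; EF_H = 39+13 = 52
ES_I = 24; EF_I = 24+12 = 36
ES_J = max(EF_G=24, EF_H=52, EF_I=36) = 52; EF_J = 52+10 = 62
Expected project duration μ = 62 hours. Critical path: B → E → F → H → J.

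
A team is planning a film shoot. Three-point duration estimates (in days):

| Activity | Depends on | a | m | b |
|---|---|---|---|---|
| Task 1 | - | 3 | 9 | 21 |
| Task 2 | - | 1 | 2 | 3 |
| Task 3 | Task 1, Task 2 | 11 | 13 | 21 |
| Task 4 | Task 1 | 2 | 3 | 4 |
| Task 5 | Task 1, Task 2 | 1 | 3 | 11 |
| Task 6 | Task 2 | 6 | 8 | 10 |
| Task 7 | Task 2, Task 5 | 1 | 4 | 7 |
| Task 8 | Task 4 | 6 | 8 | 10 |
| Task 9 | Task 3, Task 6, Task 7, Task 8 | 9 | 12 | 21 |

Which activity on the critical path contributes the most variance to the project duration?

Task 1

te_Task 1 = (3 + 4·9 + 21)/6 = 60/6 = 10; σ²_Task 1 = ((21−3)/6)² = 9.000
te_Task 2 = (1 + 4·2 + 3)/6 = 12/6 = 2; σ²_Task 2 = ((3−1)/6)² = 0.111
te_Task 3 = (11 + 4·13 + 21)/6 = 84/6 = 14; σ²_Task 3 = ((21−11)/6)² = 2.778
te_Task 4 = (2 + 4·3 + 4)/6 = 18/6 = 3; σ²_Task 4 = ((4−2)/6)² = 0.111
te_Task 5 = (1 + 4·3 + 11)/6 = 24/6 = 4; σ²_Task 5 = ((11−1)/6)² = 2.778
te_Task 6 = (6 + 4·8 + 10)/6 = 48/6 = 8; σ²_Task 6 = ((10−6)/6)² = 0.444
te_Task 7 = (1 + 4·4 + 7)/6 = 24/6 = 4; σ²_Task 7 = ((7−1)/6)² = 1.000
te_Task 8 = (6 + 4·8 + 10)/6 = 48/6 = 8; σ²_Task 8 = ((10−6)/6)² = 0.444
te_Task 9 = (9 + 4·12 + 21)/6 = 78/6 = 13; σ²_Task 9 = ((21−9)/6)² = 4.000

Forward pass:
ES_Task 1 = 0; EF_Task 1 = 10
ES_Task 2 = 0; EF_Task 2 = 2
ES_Task 3 = max(EF_Task 1=10, EF_Task 2=2) = 10; EF_Task 3 = 10+14 = 24
ES_Task 4 = 10; EF_Task 4 = 10+3 = 13
ES_Task 5 = max(EF_Task 1=10, EF_Task 2=2) = 10; EF_Task 5 = 10+4 = 14
ES_Task 6 = 2; EF_Task 6 = 2+8 = 10
ES_Task 7 = max(EF_Task 2=2, EF_Task 5=14) = 14; EF_Task 7 = 14+4 = 18
ES_Task 8 = 13; EF_Task 8 = 13+8 = 21
ES_Task 9 = max(EF_Task 3=24, EF_Task 6=10, EF_Task 7=18, EF_Task 8=21) = 24; EF_Task 9 = 24+13 = 37
Expected project duration μ = 37 days. Critical path: Task 1 → Task 3 → Task 9.

Variances on critical path: σ²_Task 1=9.000, σ²_Task 3=2.778, σ²_Task 9=4.000.
Largest is σ²_Task 1 = 9.000.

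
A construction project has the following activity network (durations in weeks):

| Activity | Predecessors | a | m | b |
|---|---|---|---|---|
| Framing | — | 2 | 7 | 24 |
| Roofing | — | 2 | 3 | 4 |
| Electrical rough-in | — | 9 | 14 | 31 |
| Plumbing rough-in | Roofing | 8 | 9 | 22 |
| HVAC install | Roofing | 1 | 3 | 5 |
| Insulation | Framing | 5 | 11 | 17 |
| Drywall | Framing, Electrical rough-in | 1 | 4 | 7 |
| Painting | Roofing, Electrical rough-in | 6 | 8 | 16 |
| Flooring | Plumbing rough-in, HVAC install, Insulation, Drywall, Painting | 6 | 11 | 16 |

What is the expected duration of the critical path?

36 weeks

te_Framing = (2 + 4·7 + 24)/6 = 54/6 = 9
te_Roofing = (2 + 4·3 + 4)/6 = 18/6 = 3
te_Electrical rough-in = (9 + 4·14 + 31)/6 = 96/6 = 16
te_Plumbing rough-in = (8 + 4·9 + 22)/6 = 66/6 = 11
te_HVAC install = (1 + 4·3 + 5)/6 = 18/6 = 3
te_Insulation = (5 + 4·11 + 17)/6 = 66/6 = 11
te_Drywall = (1 + 4·4 + 7)/6 = 24/6 = 4
te_Painting = (6 + 4·8 + 16)/6 = 54/6 = 9
te_Flooring = (6 + 4·11 + 16)/6 = 66/6 = 11

Forward pass:
ES_Framing = 0; EF_Framing = 9
ES_Roofing = 0; EF_Roofing = 3
ES_Electrical rough-in = 0; EF_Electrical rough-in = 16
ES_Plumbing rough-in = 3; EF_Plumbing rough-in = 3+11 = 14
ES_HVAC install = 3; EF_HVAC install = 3+3 = 6
ES_Insulation = 9; EF_Insulation = 9+11 = 20
ES_Drywall = max(EF_Framing=9, EF_Electrical rough-in=16) = 16; EF_Drywall = 16+4 = 20
ES_Painting = max(EF_Roofing=3, EF_Electrical rough-in=16) = 16; EF_Painting = 16+9 = 25
ES_Flooring = max(EF_Plumbing rough-in=14, EF_HVAC install=6, EF_Insulation=20, EF_Drywall=20, EF_Painting=25) = 25; EF_Flooring = 25+11 = 36
Expected project duration μ = 36 weeks. Critical path: Electrical rough-in → Painting → Flooring.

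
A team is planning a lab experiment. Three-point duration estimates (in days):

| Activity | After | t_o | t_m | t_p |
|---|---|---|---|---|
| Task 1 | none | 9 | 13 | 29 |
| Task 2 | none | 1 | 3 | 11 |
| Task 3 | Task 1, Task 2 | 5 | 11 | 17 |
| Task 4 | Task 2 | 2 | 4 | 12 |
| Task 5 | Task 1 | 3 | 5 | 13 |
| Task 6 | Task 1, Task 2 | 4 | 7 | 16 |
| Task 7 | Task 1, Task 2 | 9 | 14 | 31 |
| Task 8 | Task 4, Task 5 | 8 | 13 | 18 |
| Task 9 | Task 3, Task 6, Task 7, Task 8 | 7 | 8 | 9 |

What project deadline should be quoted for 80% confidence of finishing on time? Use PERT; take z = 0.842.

te_Task 1 = (9 + 4·13 + 29)/6 = 90/6 = 15; σ²_Task 1 = ((29−9)/6)² = 11.111
te_Task 2 = (1 + 4·3 + 11)/6 = 24/6 = 4; σ²_Task 2 = ((11−1)/6)² = 2.778
te_Task 3 = (5 + 4·11 + 17)/6 = 66/6 = 11; σ²_Task 3 = ((17−5)/6)² = 4.000
te_Task 4 = (2 + 4·4 + 12)/6 = 30/6 = 5; σ²_Task 4 = ((12−2)/6)² = 2.778
te_Task 5 = (3 + 4·5 + 13)/6 = 36/6 = 6; σ²_Task 5 = ((13−3)/6)² = 2.778
te_Task 6 = (4 + 4·7 + 16)/6 = 48/6 = 8; σ²_Task 6 = ((16−4)/6)² = 4.000
te_Task 7 = (9 + 4·14 + 31)/6 = 96/6 = 16; σ²_Task 7 = ((31−9)/6)² = 13.444
te_Task 8 = (8 + 4·13 + 18)/6 = 78/6 = 13; σ²_Task 8 = ((18−8)/6)² = 2.778
te_Task 9 = (7 + 4·8 + 9)/6 = 48/6 = 8; σ²_Task 9 = ((9−7)/6)² = 0.111

Forward pass:
ES_Task 1 = 0; EF_Task 1 = 15
ES_Task 2 = 0; EF_Task 2 = 4
ES_Task 3 = max(EF_Task 1=15, EF_Task 2=4) = 15; EF_Task 3 = 15+11 = 26
ES_Task 4 = 4; EF_Task 4 = 4+5 = 9
ES_Task 5 = 15; EF_Task 5 = 15+6 = 21
ES_Task 6 = max(EF_Task 1=15, EF_Task 2=4) = 15; EF_Task 6 = 15+8 = 23
ES_Task 7 = max(EF_Task 1=15, EF_Task 2=4) = 15; EF_Task 7 = 15+16 = 31
ES_Task 8 = max(EF_Task 4=9, EF_Task 5=21) = 21; EF_Task 8 = 21+13 = 34
ES_Task 9 = max(EF_Task 3=26, EF_Task 6=23, EF_Task 7=31, EF_Task 8=34) = 34; EF_Task 9 = 34+8 = 42
Expected project duration μ = 42 days. Critical path: Task 1 → Task 5 → Task 8 → Task 9.

Variance along critical path = 11.111 + 2.778 + 2.778 + 0.111 = 16.778; σ = 4.096 days.
D = μ + z·σ = 42 + 0.842·4.096 = 45.4 days

45.4 days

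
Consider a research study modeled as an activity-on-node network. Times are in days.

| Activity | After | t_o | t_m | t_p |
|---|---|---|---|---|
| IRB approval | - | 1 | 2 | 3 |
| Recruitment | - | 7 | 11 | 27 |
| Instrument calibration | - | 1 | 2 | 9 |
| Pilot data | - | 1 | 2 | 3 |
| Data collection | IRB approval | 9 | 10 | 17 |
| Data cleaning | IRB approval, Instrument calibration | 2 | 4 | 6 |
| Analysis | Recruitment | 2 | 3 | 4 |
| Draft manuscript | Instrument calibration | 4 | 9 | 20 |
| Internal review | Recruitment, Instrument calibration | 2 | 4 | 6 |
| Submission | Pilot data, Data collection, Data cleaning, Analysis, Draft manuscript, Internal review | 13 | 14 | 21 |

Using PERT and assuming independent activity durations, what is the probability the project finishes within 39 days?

0.972

te_IRB approval = (1 + 4·2 + 3)/6 = 12/6 = 2; σ²_IRB approval = ((3−1)/6)² = 0.111
te_Recruitment = (7 + 4·11 + 27)/6 = 78/6 = 13; σ²_Recruitment = ((27−7)/6)² = 11.111
te_Instrument calibration = (1 + 4·2 + 9)/6 = 18/6 = 3; σ²_Instrument calibration = ((9−1)/6)² = 1.778
te_Pilot data = (1 + 4·2 + 3)/6 = 12/6 = 2; σ²_Pilot data = ((3−1)/6)² = 0.111
te_Data collection = (9 + 4·10 + 17)/6 = 66/6 = 11; σ²_Data collection = ((17−9)/6)² = 1.778
te_Data cleaning = (2 + 4·4 + 6)/6 = 24/6 = 4; σ²_Data cleaning = ((6−2)/6)² = 0.444
te_Analysis = (2 + 4·3 + 4)/6 = 18/6 = 3; σ²_Analysis = ((4−2)/6)² = 0.111
te_Draft manuscript = (4 + 4·9 + 20)/6 = 60/6 = 10; σ²_Draft manuscript = ((20−4)/6)² = 7.111
te_Internal review = (2 + 4·4 + 6)/6 = 24/6 = 4; σ²_Internal review = ((6−2)/6)² = 0.444
te_Submission = (13 + 4·14 + 21)/6 = 90/6 = 15; σ²_Submission = ((21−13)/6)² = 1.778

Forward pass:
ES_IRB approval = 0; EF_IRB approval = 2
ES_Recruitment = 0; EF_Recruitment = 13
ES_Instrument calibration = 0; EF_Instrument calibration = 3
ES_Pilot data = 0; EF_Pilot data = 2
ES_Data collection = 2; EF_Data collection = 2+11 = 13
ES_Data cleaning = max(EF_IRB approval=2, EF_Instrument calibration=3) = 3; EF_Data cleaning = 3+4 = 7
ES_Analysis = 13; EF_Analysis = 13+3 = 16
ES_Draft manuscript = 3; EF_Draft manuscript = 3+10 = 13
ES_Internal review = max(EF_Recruitment=13, EF_Instrument calibration=3) = 13; EF_Internal review = 13+4 = 17
ES_Submission = max(EF_Pilot data=2, EF_Data collection=13, EF_Data cleaning=7, EF_Analysis=16, EF_Draft manuscript=13, EF_Internal review=17) = 17; EF_Submission = 17+15 = 32
Expected project duration μ = 32 days. Critical path: Recruitment → Internal review → Submission.

Variance along critical path = 11.111 + 0.444 + 1.778 = 13.333; σ = √13.333 = 3.651 days.
Z = (39 − 32) / 3.651 = 1.917
P(T ≤ 39) = Φ(1.917) ≈ 0.972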